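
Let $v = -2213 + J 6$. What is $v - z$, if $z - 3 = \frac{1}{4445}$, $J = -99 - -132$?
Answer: $- \frac{8970011}{4445} \approx -2018.0$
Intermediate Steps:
$J = 33$ ($J = -99 + 132 = 33$)
$z = \frac{13336}{4445}$ ($z = 3 + \frac{1}{4445} = \frac{13336}{4445} \approx 3.0002$)
$v = -2015$ ($v = -2213 + 33 \cdot 6 = -2213 + 198 = -2015$)
$v - z = -2015 - \frac{13336}{4445} = - \frac{8970011}{4445}$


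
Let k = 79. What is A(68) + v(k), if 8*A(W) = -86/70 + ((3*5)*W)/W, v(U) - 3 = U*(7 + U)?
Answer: 951821/140 ≈ 6798.7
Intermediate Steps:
v(U) = 3 + U*(7 + U)
A(W) = 241/140 (A(W) = (-86/70 + ((3*5)*W)/W)/8 = (-86*1/70 + (15*W)/W)/8 = (-43/35 + 15)/8 = (1/8)*(482/35) = 241/140)
A(68) + v(k) = 241/140 + (3 + 79**2 + 7*79) = 241/140 + (3 + 6241 + 553) = 241/140 + 6797 = 951821/140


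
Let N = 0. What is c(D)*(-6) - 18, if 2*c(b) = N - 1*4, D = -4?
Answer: -6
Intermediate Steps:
c(b) = -2 (c(b) = (0 - 1*4)/2 = (0 - 4)/2 = (½)*(-4) = -2)
c(D)*(-6) - 18 = -2*(-6) - 18 = 12 - 18 = -6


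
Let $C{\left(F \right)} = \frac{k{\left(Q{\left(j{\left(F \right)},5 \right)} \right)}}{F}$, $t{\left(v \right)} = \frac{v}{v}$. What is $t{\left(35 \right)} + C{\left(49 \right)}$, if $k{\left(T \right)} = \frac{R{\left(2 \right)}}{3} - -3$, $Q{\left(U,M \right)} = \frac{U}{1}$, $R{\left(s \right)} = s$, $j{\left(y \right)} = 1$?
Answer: $\frac{158}{147} \approx 1.0748$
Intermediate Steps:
$t{\left(v \right)} = 1$
$Q{\left(U,M \right)} = U$ ($Q{\left(U,M \right)} = U 1 = U$)
$k{\left(T \right)} = \frac{11}{3}$ ($k{\left(T \right)} = \frac{2}{3} - -3 = 2 \cdot \frac{1}{3} + 3 = \frac{2}{3} + 3 = \frac{11}{3}$)
$C{\left(F \right)} = \frac{11}{3 F}$
$t{\left(35 \right)} + C{\left(49 \right)} = 1 + \frac{11}{3 \cdot 49} = 1 + \frac{11}{3} \cdot \frac{1}{49} = 1 + \frac{11}{147} = \frac{158}{147}$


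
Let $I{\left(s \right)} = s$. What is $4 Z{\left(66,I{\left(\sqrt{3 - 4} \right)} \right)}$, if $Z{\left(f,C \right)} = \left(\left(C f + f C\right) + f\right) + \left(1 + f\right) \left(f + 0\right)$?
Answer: $17952 + 528 i \approx 17952.0 + 528.0 i$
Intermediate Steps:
$Z{\left(f,C \right)} = f + f \left(1 + f\right) + 2 C f$ ($Z{\left(f,C \right)} = \left(\left(C f + C f\right) + f\right) + \left(1 + f\right) f = \left(2 C f + f\right) + f \left(1 + f\right) = \left(f + 2 C f\right) + f \left(1 + f\right) = f + f \left(1 + f\right) + 2 C f$)
$4 Z{\left(66,I{\left(\sqrt{3 - 4} \right)} \right)} = 4 \cdot 66 \left(2 + 66 + 2 \sqrt{3 - 4}\right) = 4 \cdot 66 \left(2 + 66 + 2 \sqrt{-1}\right) = 4 \cdot 66 \left(2 + 66 + 2 i\right) = 4 \cdot 66 \left(68 + 2 i\right) = 4 \left(4488 + 132 i\right) = 17952 + 528 i$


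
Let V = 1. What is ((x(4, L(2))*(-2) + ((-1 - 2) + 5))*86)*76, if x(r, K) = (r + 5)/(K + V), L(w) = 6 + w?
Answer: 0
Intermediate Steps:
x(r, K) = (5 + r)/(1 + K) (x(r, K) = (r + 5)/(K + 1) = (5 + r)/(1 + K))
((x(4, L(2))*(-2) + ((-1 - 2) + 5))*86)*76 = ((((5 + 4)/(1 + (6 + 2)))*(-2) + ((-1 - 2) + 5))*86)*76 = (((9/(1 + 8))*(-2) + (-3 + 5))*86)*76 = (((9/9)*(-2) + 2)*86)*76 = ((((⅑)*9)*(-2) + 2)*86)*76 = ((1*(-2) + 2)*86)*76 = ((-2 + 2)*86)*76 = (0*86)*76 = 0*76 = 0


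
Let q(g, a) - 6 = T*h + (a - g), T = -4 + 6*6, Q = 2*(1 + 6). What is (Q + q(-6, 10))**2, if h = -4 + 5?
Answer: 4624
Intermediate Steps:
Q = 14 (Q = 2*7 = 14)
h = 1
T = 32 (T = -4 + 36 = 32)
q(g, a) = 38 + a - g (q(g, a) = 6 + (32*1 + (a - g)) = 6 + (32 + (a - g)) = 6 + (32 + a - g) = 38 + a - g)
(Q + q(-6, 10))**2 = (14 + (38 + 10 - 1*(-6)))**2 = (14 + (38 + 10 + 6))**2 = (14 + 54)**2 = 68**2 = 4624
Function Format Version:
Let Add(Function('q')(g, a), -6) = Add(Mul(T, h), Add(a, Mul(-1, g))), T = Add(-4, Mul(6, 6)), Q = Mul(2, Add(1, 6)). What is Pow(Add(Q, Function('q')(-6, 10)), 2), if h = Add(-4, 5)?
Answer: 4624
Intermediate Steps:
Q = 14 (Q = Mul(2, 7) = 14)
h = 1
T = 32 (T = Add(-4, 36) = 32)
Function('q')(g, a) = Add(38, a, Mul(-1, g)) (Function('q')(g, a) = Add(6, Add(Mul(32, 1), Add(a, Mul(-1, g)))) = Add(6, Add(32, Add(a, Mul(-1, g)))) = Add(6, Add(32, a, Mul(-1, g))) = Add(38, a, Mul(-1, g)))
Pow(Add(Q, Function('q')(-6, 10)), 2) = Pow(Add(14, Add(38, 10, Mul(-1, -6))), 2) = Pow(Add(14, Add(38, 10, 6)), 2) = Pow(Add(14, 54), 2) = Pow(68, 2) = 4624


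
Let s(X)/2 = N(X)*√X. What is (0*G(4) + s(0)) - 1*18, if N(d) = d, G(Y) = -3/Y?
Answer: -18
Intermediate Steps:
s(X) = 2*X^(3/2) (s(X) = 2*(X*√X) = 2*X^(3/2))
(0*G(4) + s(0)) - 1*18 = (0*(-3/4) + 2*0^(3/2)) - 1*18 = (0*(-3*¼) + 2*0) - 18 = (0*(-¾) + 0) - 18 = (0 + 0) - 18 = 0 - 18 = -18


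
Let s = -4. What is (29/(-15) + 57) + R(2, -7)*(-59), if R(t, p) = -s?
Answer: -2714/15 ≈ -180.93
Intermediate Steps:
R(t, p) = 4 (R(t, p) = -1*(-4) = 4)
(29/(-15) + 57) + R(2, -7)*(-59) = (29/(-15) + 57) + 4*(-59) = (29*(-1/15) + 57) - 236 = (-29/15 + 57) - 236 = 826/15 - 236 = -2714/15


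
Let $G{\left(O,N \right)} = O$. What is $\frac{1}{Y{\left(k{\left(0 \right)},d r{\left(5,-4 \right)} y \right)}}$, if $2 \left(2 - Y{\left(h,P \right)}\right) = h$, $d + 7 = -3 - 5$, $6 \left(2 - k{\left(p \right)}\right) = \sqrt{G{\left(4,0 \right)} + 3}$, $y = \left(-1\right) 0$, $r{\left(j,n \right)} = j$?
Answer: $\frac{144}{137} - \frac{12 \sqrt{7}}{137} \approx 0.81935$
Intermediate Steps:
$y = 0$
$k{\left(p \right)} = 2 - \frac{\sqrt{7}}{6}$ ($k{\left(p \right)} = 2 - \frac{\sqrt{4 + 3}}{6} = 2 - \frac{\sqrt{7}}{6}$)
$d = -15$ ($d = -7 - 8 = -15$)
$Y{\left(h,P \right)} = 2 - \frac{h}{2}$
$\frac{1}{Y{\left(k{\left(0 \right)},d r{\left(5,-4 \right)} y \right)}} = \frac{1}{2 - \frac{2 - \frac{\sqrt{7}}{6}}{2}} = \frac{1}{2 - \left(1 - \frac{\sqrt{7}}{12}\right)} = \frac{1}{1 + \frac{\sqrt{7}}{12}}$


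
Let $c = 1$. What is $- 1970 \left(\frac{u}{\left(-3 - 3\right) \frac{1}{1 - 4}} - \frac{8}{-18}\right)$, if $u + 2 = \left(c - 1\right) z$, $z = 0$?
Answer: $\frac{9850}{9} \approx 1094.4$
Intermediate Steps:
$u = -2$ ($u = -2 + \left(1 - 1\right) 0 = -2 + 0 \cdot 0 = -2 + 0 = -2$)
$- 1970 \left(\frac{u}{\left(-3 - 3\right) \frac{1}{1 - 4}} - \frac{8}{-18}\right) = - 1970 \left(- \frac{2}{\left(-3 - 3\right) \frac{1}{1 - 4}} - \frac{8}{-18}\right) = - 1970 \left(- \frac{2}{\left(-6\right) \frac{1}{-3}} - - \frac{4}{9}\right) = - 1970 \left(- \frac{2}{\left(-6\right) \left(- \frac{1}{3}\right)} + \frac{4}{9}\right) = - 1970 \left(- \frac{2}{2} + \frac{4}{9}\right) = - 1970 \left(\left(-2\right) \frac{1}{2} + \frac{4}{9}\right) = - 1970 \left(-1 + \frac{4}{9}\right) = \left(-1970\right) \left(- \frac{5}{9}\right) = \frac{9850}{9}$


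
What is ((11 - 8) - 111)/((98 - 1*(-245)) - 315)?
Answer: -27/7 ≈ -3.8571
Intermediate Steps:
((11 - 8) - 111)/((98 - 1*(-245)) - 315) = (3 - 111)/((98 + 245) - 315) = -108/(343 - 315) = -108/28 = -108*1/28 = -27/7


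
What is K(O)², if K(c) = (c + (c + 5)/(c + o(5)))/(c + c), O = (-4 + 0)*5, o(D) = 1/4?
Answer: 1444/6241 ≈ 0.23137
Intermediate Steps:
o(D) = ¼
O = -20 (O = -4*5 = -20)
K(c) = (c + (5 + c)/(¼ + c))/(2*c) (K(c) = (c + (c + 5)/(c + ¼))/(c + c) = (c + (5 + c)/(¼ + c))/((2*c)) = (c + (5 + c)/(¼ + c))*(1/(2*c)) = (c + (5 + c)/(¼ + c))/(2*c))
K(O)² = ((½)*(20 + 4*(-20)² + 5*(-20))/(-20*(1 + 4*(-20))))² = ((½)*(-1/20)*(20 + 4*400 - 100)/(1 - 80))² = ((½)*(-1/20)*(20 + 1600 - 100)/(-79))² = ((½)*(-1/20)*(-1/79)*1520)² = (38/79)² = 1444/6241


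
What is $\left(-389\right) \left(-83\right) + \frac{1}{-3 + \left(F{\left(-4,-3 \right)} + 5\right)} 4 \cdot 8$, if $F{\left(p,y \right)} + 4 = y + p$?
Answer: $\frac{290551}{9} \approx 32283.0$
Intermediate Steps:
$F{\left(p,y \right)} = -4 + p + y$ ($F{\left(p,y \right)} = -4 + \left(y + p\right) = -4 + \left(p + y\right) = -4 + p + y$)
$\left(-389\right) \left(-83\right) + \frac{1}{-3 + \left(F{\left(-4,-3 \right)} + 5\right)} 4 \cdot 8 = \left(-389\right) \left(-83\right) + \frac{1}{-3 + \left(\left(-4 - 4 - 3\right) + 5\right)} 4 \cdot 8 = 32287 + \frac{1}{-3 + \left(-11 + 5\right)} 4 \cdot 8 = 32287 + \frac{1}{-3 - 6} \cdot 4 \cdot 8 = 32287 + \frac{1}{-9} \cdot 4 \cdot 8 = 32287 + \left(- \frac{1}{9}\right) 4 \cdot 8 = 32287 - \frac{32}{9} = \frac{290551}{9}$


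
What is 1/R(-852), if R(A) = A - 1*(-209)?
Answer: -1/643 ≈ -0.0015552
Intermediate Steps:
R(A) = 209 + A (R(A) = A + 209 = 209 + A)
1/R(-852) = 1/(209 - 852) = 1/(-643) = -1/643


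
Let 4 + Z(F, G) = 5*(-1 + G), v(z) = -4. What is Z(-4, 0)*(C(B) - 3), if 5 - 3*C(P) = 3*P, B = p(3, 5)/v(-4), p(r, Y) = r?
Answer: 21/4 ≈ 5.2500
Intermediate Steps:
B = -3/4 (B = 3/(-4) = 3*(-1/4) = -3/4 ≈ -0.75000)
C(P) = 5/3 - P
Z(F, G) = -9 + 5*G (Z(F, G) = -4 + 5*(-1 + G) = -4 + (-5 + 5*G) = -9 + 5*G)
Z(-4, 0)*(C(B) - 3) = (-9 + 5*0)*((5/3 - 1*(-3/4)) - 3) = (-9 + 0)*((5/3 + 3/4) - 3) = -9*(29/12 - 3) = -9*(-7/12) = 21/4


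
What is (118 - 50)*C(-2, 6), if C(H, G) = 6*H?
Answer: -816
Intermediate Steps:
(118 - 50)*C(-2, 6) = (118 - 50)*(6*(-2)) = 68*(-12) = -816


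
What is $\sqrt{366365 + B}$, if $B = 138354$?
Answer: $\sqrt{504719} \approx 710.44$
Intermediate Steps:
$\sqrt{366365 + B} = \sqrt{366365 + 138354} = \sqrt{504719}$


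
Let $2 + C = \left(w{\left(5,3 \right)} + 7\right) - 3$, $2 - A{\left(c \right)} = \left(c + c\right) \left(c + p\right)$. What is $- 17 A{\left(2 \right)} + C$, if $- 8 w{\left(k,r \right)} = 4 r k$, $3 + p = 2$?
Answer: $\frac{57}{2} \approx 28.5$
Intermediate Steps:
$p = -1$ ($p = -3 + 2 = -1$)
$w{\left(k,r \right)} = - \frac{k r}{2}$ ($w{\left(k,r \right)} = - \frac{4 r k}{8} = - \frac{4 k r}{8} = - \frac{k r}{2}$)
$A{\left(c \right)} = 2 - 2 c \left(-1 + c\right)$ ($A{\left(c \right)} = 2 - \left(c + c\right) \left(c - 1\right) = 2 - 2 c \left(-1 + c\right)$)
$C = - \frac{11}{2}$ ($C = -2 + \left(\left(\left(- \frac{1}{2}\right) 5 \cdot 3 + 7\right) - 3\right) = -2 + \left(\left(- \frac{15}{2} + 7\right) - 3\right) = -2 - \frac{7}{2} = - \frac{11}{2} \approx -5.5$)
$- 17 A{\left(2 \right)} + C = - 17 \left(2 - 2 \cdot 2^{2} + 2 \cdot 2\right) - \frac{11}{2} = - 17 \left(2 - 8 + 4\right) - \frac{11}{2} = \left(-17\right) \left(-2\right) - \frac{11}{2} = 34 - \frac{11}{2} = \frac{57}{2}$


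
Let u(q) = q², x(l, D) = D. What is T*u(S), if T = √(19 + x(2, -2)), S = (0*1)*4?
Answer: 0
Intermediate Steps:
S = 0 (S = 0*4 = 0)
T = √17 (T = √(19 - 2) = √17 ≈ 4.1231)
T*u(S) = √17*0² = √17*0 = 0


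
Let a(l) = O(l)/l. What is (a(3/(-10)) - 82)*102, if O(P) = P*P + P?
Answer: -41463/5 ≈ -8292.6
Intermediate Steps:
O(P) = P + P² (O(P) = P² + P = P + P²)
a(l) = 1 + l (a(l) = (l*(1 + l))/l = 1 + l)
(a(3/(-10)) - 82)*102 = ((1 + 3/(-10)) - 82)*102 = ((1 + 3*(-⅒)) - 82)*102 = ((1 - 3/10) - 82)*102 = (7/10 - 82)*102 = -813/10*102 = -41463/5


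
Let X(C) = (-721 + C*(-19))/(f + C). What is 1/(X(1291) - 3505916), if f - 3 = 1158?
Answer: -1226/4298265641 ≈ -2.8523e-7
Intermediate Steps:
f = 1161 (f = 3 + 1158 = 1161)
X(C) = (-721 - 19*C)/(1161 + C) (X(C) = (-721 + C*(-19))/(1161 + C) = (-721 - 19*C)/(1161 + C))
1/(X(1291) - 3505916) = 1/((-721 - 19*1291)/(1161 + 1291) - 3505916) = 1/((-721 - 24529)/2452 - 3505916) = 1/((1/2452)*(-25250) - 3505916) = 1/(-12625/1226 - 3505916) = 1/(-4298265641/1226) = -1226/4298265641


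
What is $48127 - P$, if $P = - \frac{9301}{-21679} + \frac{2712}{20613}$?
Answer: $\frac{7168741590956}{148956409} \approx 48126.0$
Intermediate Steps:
$P = \frac{83504987}{148956409}$ ($P = \left(-9301\right) \left(- \frac{1}{21679}\right) + 2712 \cdot \frac{1}{20613} = \frac{9301}{21679} + \frac{904}{6871} = \frac{83504987}{148956409} \approx 0.5606$)
$48127 - P = 48127 - \frac{83504987}{148956409} = \frac{7168741590956}{148956409}$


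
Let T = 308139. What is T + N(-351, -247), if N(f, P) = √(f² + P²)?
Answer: 308139 + 13*√1090 ≈ 3.0857e+5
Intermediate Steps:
N(f, P) = √(P² + f²)
T + N(-351, -247) = 308139 + √((-247)² + (-351)²) = 308139 + √(61009 + 123201) = 308139 + √184210 = 308139 + 13*√1090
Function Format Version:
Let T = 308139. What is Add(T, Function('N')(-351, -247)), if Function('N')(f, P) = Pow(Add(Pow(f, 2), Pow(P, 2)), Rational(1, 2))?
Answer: Add(308139, Mul(13, Pow(1090, Rational(1, 2)))) ≈ 3.0857e+5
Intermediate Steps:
Function('N')(f, P) = Pow(Add(Pow(P, 2), Pow(f, 2)), Rational(1, 2))
Add(T, Function('N')(-351, -247)) = Add(308139, Pow(Add(Pow(-247, 2), Pow(-351, 2)), Rational(1, 2))) = Add(308139, Pow(Add(61009, 123201), Rational(1, 2))) = Add(308139, Pow(184210, Rational(1, 2))) = Add(308139, Mul(13, Pow(1090, Rational(1, 2))))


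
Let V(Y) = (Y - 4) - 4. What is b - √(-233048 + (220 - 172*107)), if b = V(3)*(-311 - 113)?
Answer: 2120 - 4*I*√15702 ≈ 2120.0 - 501.23*I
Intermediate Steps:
V(Y) = -8 + Y (V(Y) = (-4 + Y) - 4 = -8 + Y)
b = 2120 (b = (-8 + 3)*(-311 - 113) = -5*(-424) = 2120)
b - √(-233048 + (220 - 172*107)) = 2120 - √(-233048 + (220 - 172*107)) = 2120 - √(-233048 + (220 - 18404)) = 2120 - √(-233048 - 18184) = 2120 - √(-251232) = 2120 - 4*I*√15702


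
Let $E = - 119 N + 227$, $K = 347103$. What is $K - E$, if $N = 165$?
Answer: $366511$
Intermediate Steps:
$E = -19408$ ($E = \left(-119\right) 165 + 227 = -19635 + 227 = -19408$)
$K - E = 347103 - -19408 = 347103 + 19408 = 366511$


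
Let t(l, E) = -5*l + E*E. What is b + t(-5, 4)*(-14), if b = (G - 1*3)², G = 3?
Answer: -574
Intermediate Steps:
t(l, E) = E² - 5*l (t(l, E) = -5*l + E² = E² - 5*l)
b = 0 (b = (3 - 1*3)² = (3 - 3)² = 0² = 0)
b + t(-5, 4)*(-14) = 0 + (4² - 5*(-5))*(-14) = 0 + (16 + 25)*(-14) = 0 + 41*(-14) = 0 - 574 = -574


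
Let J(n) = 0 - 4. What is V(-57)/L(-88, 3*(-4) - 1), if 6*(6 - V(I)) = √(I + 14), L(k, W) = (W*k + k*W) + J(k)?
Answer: 3/1142 - I*√43/13704 ≈ 0.002627 - 0.00047851*I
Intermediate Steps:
J(n) = -4
L(k, W) = -4 + 2*W*k (L(k, W) = (W*k + k*W) - 4 = (W*k + W*k) - 4 = 2*W*k - 4 = -4 + 2*W*k)
V(I) = 6 - √(14 + I)/6 (V(I) = 6 - √(I + 14)/6 = 6 - √(14 + I)/6)
V(-57)/L(-88, 3*(-4) - 1) = (6 - √(14 - 57)/6)/(-4 + 2*(3*(-4) - 1)*(-88)) = (6 - I*√43/6)/(-4 + 2*(-12 - 1)*(-88)) = (6 - I*√43/6)/(-4 + 2*(-13)*(-88)) = (6 - I*√43/6)/(-4 + 2288) = (6 - I*√43/6)/2284 = (6 - I*√43/6)*(1/2284) = 3/1142 - I*√43/13704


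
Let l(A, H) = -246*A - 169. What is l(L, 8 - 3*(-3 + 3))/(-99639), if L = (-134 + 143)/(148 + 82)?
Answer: 20542/11458485 ≈ 0.0017927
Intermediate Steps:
L = 9/230 ≈ 0.039130
l(A, H) = -169 - 246*A
l(L, 8 - 3*(-3 + 3))/(-99639) = (-169 - 246*9/230)/(-99639) = (-169 - 1107/115)*(-1/99639) = -20542/115*(-1/99639) = 20542/11458485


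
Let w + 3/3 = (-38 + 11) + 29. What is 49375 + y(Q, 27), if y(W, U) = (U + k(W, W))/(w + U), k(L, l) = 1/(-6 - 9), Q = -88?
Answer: 5184476/105 ≈ 49376.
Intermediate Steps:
w = 1 (w = -1 + ((-38 + 11) + 29) = -1 + (-27 + 29) = -1 + 2 = 1)
k(L, l) = -1/15 (k(L, l) = 1/(-15) = -1/15)
y(W, U) = (-1/15 + U)/(1 + U) (y(W, U) = (U - 1/15)/(1 + U) = (-1/15 + U)/(1 + U))
49375 + y(Q, 27) = 49375 + (-1/15 + 27)/(1 + 27) = 49375 + (404/15)/28 = 49375 + (1/28)*(404/15) = 49375 + 101/105 = 5184476/105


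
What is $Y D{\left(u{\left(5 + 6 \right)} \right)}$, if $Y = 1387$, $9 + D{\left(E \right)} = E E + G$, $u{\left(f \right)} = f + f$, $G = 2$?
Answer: $661599$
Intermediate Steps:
$u{\left(f \right)} = 2 f$
$D{\left(E \right)} = -7 + E^{2}$ ($D{\left(E \right)} = -9 + \left(E E + 2\right) = -9 + \left(E^{2} + 2\right) = -9 + \left(2 + E^{2}\right) = -7 + E^{2}$)
$Y D{\left(u{\left(5 + 6 \right)} \right)} = 1387 \left(-7 + \left(2 \left(5 + 6\right)\right)^{2}\right) = 1387 \left(-7 + \left(2 \cdot 11\right)^{2}\right) = 1387 \left(-7 + 22^{2}\right) = 1387 \left(-7 + 484\right) = 1387 \cdot 477 = 661599$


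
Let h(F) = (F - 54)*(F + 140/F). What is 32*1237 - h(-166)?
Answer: 238912/83 ≈ 2878.5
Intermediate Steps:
h(F) = (-54 + F)*(F + 140/F)
32*1237 - h(-166) = 32*1237 - (140 + (-166)² - 7560/(-166) - 54*(-166)) = 39584 - (140 + 27556 - 7560*(-1/166) + 8964) = 39584 - (140 + 27556 + 3780/83 + 8964) = 39584 - 1*3046560/83 = 39584 - 3046560/83 = 238912/83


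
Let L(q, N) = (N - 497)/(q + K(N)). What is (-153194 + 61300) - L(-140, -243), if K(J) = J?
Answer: -35196142/383 ≈ -91896.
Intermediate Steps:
L(q, N) = (-497 + N)/(N + q) (L(q, N) = (N - 497)/(q + N) = (-497 + N)/(N + q))
(-153194 + 61300) - L(-140, -243) = (-153194 + 61300) - (-497 - 243)/(-243 - 140) = -91894 - (-740)/(-383) = -91894 - (-1)*(-740)/383 = -91894 - 1*740/383 = -91894 - 740/383 = -35196142/383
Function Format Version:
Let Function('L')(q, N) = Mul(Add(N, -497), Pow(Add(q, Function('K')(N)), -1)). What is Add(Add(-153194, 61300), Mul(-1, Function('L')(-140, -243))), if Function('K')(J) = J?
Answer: Rational(-35196142, 383) ≈ -91896.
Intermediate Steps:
Function('L')(q, N) = Mul(Pow(Add(N, q), -1), Add(-497, N)) (Function('L')(q, N) = Mul(Add(N, -497), Pow(Add(q, N), -1)) = Mul(Add(-497, N), Pow(Add(N, q), -1)) = Mul(Pow(Add(N, q), -1), Add(-497, N)))
Add(Add(-153194, 61300), Mul(-1, Function('L')(-140, -243))) = Add(Add(-153194, 61300), Mul(-1, Mul(Pow(Add(-243, -140), -1), Add(-497, -243)))) = Add(-91894, Mul(-1, Mul(Pow(-383, -1), -740))) = Add(-91894, Mul(-1, Mul(Rational(-1, 383), -740))) = Add(-91894, Mul(-1, Rational(740, 383))) = Add(-91894, Rational(-740, 383)) = Rational(-35196142, 383)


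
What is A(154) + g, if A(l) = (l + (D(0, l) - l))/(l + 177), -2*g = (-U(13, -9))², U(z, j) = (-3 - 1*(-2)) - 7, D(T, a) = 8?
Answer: -10584/331 ≈ -31.976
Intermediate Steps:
U(z, j) = -8 (U(z, j) = (-3 + 2) - 7 = -1 - 7 = -8)
g = -32 (g = -(-1*(-8))²/2 = -½*8² = -½*64 = -32)
A(l) = 8/(177 + l) (A(l) = (l + (8 - l))/(l + 177) = 8/(177 + l))
A(154) + g = 8/(177 + 154) - 32 = 8/331 - 32 = -10584/331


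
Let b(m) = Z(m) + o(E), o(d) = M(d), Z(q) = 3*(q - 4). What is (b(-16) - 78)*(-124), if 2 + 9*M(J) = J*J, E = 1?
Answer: 154132/9 ≈ 17126.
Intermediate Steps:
M(J) = -2/9 + J²/9 (M(J) = -2/9 + (J*J)/9 = -2/9 + J²/9)
Z(q) = -12 + 3*q (Z(q) = 3*(-4 + q) = -12 + 3*q)
o(d) = -2/9 + d²/9
b(m) = -109/9 + 3*m (b(m) = (-12 + 3*m) + (-2/9 + (⅑)*1²) = (-12 + 3*m) + (-2/9 + (⅑)*1) = (-12 + 3*m) + (-2/9 + ⅑) = (-12 + 3*m) - ⅑ = -109/9 + 3*m)
(b(-16) - 78)*(-124) = ((-109/9 + 3*(-16)) - 78)*(-124) = ((-109/9 - 48) - 78)*(-124) = (-541/9 - 78)*(-124) = -1243/9*(-124) = 154132/9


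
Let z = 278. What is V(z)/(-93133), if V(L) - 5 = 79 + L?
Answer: -362/93133 ≈ -0.0038869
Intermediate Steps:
V(L) = 84 + L (V(L) = 5 + (79 + L) = 84 + L)
V(z)/(-93133) = (84 + 278)/(-93133) = 362*(-1/93133) = -362/93133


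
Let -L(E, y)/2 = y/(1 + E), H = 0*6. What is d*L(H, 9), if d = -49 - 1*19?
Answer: 1224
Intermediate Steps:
d = -68 (d = -49 - 19 = -68)
H = 0
L(E, y) = -2*y/(1 + E)
d*L(H, 9) = -(-136)*9/(1 + 0) = -(-136)*9/1 = -(-136)*9 = -68*(-18) = 1224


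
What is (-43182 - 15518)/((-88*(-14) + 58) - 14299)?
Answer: 58700/13009 ≈ 4.5123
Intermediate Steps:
(-43182 - 15518)/((-88*(-14) + 58) - 14299) = -58700/((1232 + 58) - 14299) = -58700/(1290 - 14299) = -58700/(-13009) = -58700*(-1/13009) = 58700/13009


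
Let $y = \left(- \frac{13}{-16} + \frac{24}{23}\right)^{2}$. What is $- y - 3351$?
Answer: $- \frac{454272313}{135424} \approx -3354.4$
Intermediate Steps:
$y = \frac{466489}{135424}$ ($y = \left(\left(-13\right) \left(- \frac{1}{16}\right) + 24 \cdot \frac{1}{23}\right)^{2} = \left(\frac{13}{16} + \frac{24}{23}\right)^{2} = \left(\frac{683}{368}\right)^{2} = \frac{466489}{135424} \approx 3.4447$)
$- y - 3351 = \left(-1\right) \frac{466489}{135424} - 3351 = - \frac{466489}{135424} - 3351 = - \frac{454272313}{135424}$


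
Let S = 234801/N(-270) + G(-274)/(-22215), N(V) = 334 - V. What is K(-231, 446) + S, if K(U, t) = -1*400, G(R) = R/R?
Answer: -151040389/13417860 ≈ -11.257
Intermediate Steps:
G(R) = 1
K(U, t) = -400
S = 5216103611/13417860 (S = 234801/(334 - 1*(-270)) + 1/(-22215) = 234801/(334 + 270) + 1*(-1/22215) = 234801/604 - 1/22215 = 5216103611/13417860 ≈ 388.74)
K(-231, 446) + S = -400 + 5216103611/13417860 = -151040389/13417860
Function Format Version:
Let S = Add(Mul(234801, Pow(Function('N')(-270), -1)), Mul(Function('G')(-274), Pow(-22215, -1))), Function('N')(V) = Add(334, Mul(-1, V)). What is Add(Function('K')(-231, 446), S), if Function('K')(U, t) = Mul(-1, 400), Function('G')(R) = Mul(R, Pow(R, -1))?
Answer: Rational(-151040389, 13417860) ≈ -11.257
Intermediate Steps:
Function('G')(R) = 1
Function('K')(U, t) = -400
S = Rational(5216103611, 13417860) (S = Add(Mul(234801, Pow(Add(334, Mul(-1, -270)), -1)), Mul(1, Pow(-22215, -1))) = Add(Mul(234801, Pow(Add(334, 270), -1)), Mul(1, Rational(-1, 22215))) = Add(Mul(234801, Pow(604, -1)), Rational(-1, 22215)) = Add(Mul(234801, Rational(1, 604)), Rational(-1, 22215)) = Add(Rational(234801, 604), Rational(-1, 22215)) = Rational(5216103611, 13417860) ≈ 388.74)
Add(Function('K')(-231, 446), S) = Add(-400, Rational(5216103611, 13417860)) = Rational(-151040389, 13417860)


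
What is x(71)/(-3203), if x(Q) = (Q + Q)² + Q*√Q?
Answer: -20164/3203 - 71*√71/3203 ≈ -6.4821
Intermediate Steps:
x(Q) = Q^(3/2) + 4*Q² (x(Q) = (2*Q)² + Q^(3/2) = 4*Q² + Q^(3/2) = Q^(3/2) + 4*Q²)
x(71)/(-3203) = (71^(3/2) + 4*71²)/(-3203) = (71*√71 + 4*5041)*(-1/3203) = (71*√71 + 20164)*(-1/3203) = (20164 + 71*√71)*(-1/3203) = -20164/3203 - 71*√71/3203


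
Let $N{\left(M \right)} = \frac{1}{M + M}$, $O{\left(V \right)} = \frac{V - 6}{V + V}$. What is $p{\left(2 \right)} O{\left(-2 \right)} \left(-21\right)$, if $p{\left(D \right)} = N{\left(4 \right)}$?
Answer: $- \frac{21}{4} \approx -5.25$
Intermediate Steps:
$O{\left(V \right)} = \frac{-6 + V}{2 V}$
$N{\left(M \right)} = \frac{1}{2 M}$
$p{\left(D \right)} = \frac{1}{8}$ ($p{\left(D \right)} = \frac{1}{2 \cdot 4} = \frac{1}{2} \cdot \frac{1}{4} = \frac{1}{8}$)
$p{\left(2 \right)} O{\left(-2 \right)} \left(-21\right) = \frac{\frac{1}{2} \frac{1}{-2} \left(-6 - 2\right)}{8} \left(-21\right) = \frac{\frac{1}{2} \left(- \frac{1}{2}\right) \left(-8\right)}{8} \left(-21\right) = \frac{1}{8} \cdot 2 \left(-21\right) = \frac{1}{4} \left(-21\right) = - \frac{21}{4}$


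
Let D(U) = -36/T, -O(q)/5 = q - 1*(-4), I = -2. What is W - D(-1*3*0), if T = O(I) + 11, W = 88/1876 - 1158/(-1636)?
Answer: 14100659/383642 ≈ 36.755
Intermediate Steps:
O(q) = -20 - 5*q (O(q) = -5*(q - 1*(-4)) = -5*(q + 4) = -5*(4 + q) = -20 - 5*q)
W = 289547/383642 (W = 88*(1/1876) - 1158*(-1/1636) = 22/469 + 579/818 = 289547/383642 ≈ 0.75473)
T = 1 (T = (-20 - 5*(-2)) + 11 = (-20 + 10) + 11 = -10 + 11 = 1)
D(U) = -36 (D(U) = -36/1 = -36*1 = -36)
W - D(-1*3*0) = 289547/383642 - 1*(-36) = 289547/383642 + 36 = 14100659/383642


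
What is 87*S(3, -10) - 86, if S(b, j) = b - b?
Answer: -86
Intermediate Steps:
S(b, j) = 0
87*S(3, -10) - 86 = 87*0 - 86 = 0 - 86 = -86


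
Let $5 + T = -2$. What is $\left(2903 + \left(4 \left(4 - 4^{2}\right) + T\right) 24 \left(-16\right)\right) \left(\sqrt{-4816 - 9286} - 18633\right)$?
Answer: $-447620559 + 24023 i \sqrt{14102} \approx -4.4762 \cdot 10^{8} + 2.8528 \cdot 10^{6} i$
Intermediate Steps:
$T = -7$ ($T = -5 - 2 = -7$)
$\left(2903 + \left(4 \left(4 - 4^{2}\right) + T\right) 24 \left(-16\right)\right) \left(\sqrt{-4816 - 9286} - 18633\right) = \left(2903 + \left(4 \left(4 - 4^{2}\right) - 7\right) 24 \left(-16\right)\right) \left(\sqrt{-4816 - 9286} - 18633\right) = \left(2903 + \left(4 \left(4 - 16\right) - 7\right) 24 \left(-16\right)\right) \left(\sqrt{-14102} - 18633\right) = \left(2903 + \left(4 \left(4 - 16\right) - 7\right) 24 \left(-16\right)\right) \left(i \sqrt{14102} - 18633\right) = \left(2903 + \left(4 \left(-12\right) - 7\right) 24 \left(-16\right)\right) \left(-18633 + i \sqrt{14102}\right) = \left(2903 + \left(-48 - 7\right) 24 \left(-16\right)\right) \left(-18633 + i \sqrt{14102}\right) = \left(2903 + \left(-55\right) 24 \left(-16\right)\right) \left(-18633 + i \sqrt{14102}\right) = \left(2903 - -21120\right) \left(-18633 + i \sqrt{14102}\right) = \left(2903 + 21120\right) \left(-18633 + i \sqrt{14102}\right) = 24023 \left(-18633 + i \sqrt{14102}\right) = -447620559 + 24023 i \sqrt{14102}$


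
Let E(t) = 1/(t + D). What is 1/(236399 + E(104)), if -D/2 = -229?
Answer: 562/132856239 ≈ 4.2301e-6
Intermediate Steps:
D = 458 (D = -2*(-229) = 458)
E(t) = 1/(458 + t) (E(t) = 1/(t + 458) = 1/(458 + t))
1/(236399 + E(104)) = 1/(236399 + 1/(458 + 104)) = 1/(236399 + 1/562) = 1/(132856239/562) = 562/132856239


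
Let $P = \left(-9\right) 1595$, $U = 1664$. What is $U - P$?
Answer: $16019$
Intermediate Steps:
$P = -14355$
$U - P = 1664 - -14355 = 1664 + 14355 = 16019$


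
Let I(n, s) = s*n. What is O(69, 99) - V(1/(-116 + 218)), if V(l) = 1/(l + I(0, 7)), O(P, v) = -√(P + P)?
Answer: -102 - √138 ≈ -113.75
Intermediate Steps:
I(n, s) = n*s
O(P, v) = -√2*√P (O(P, v) = -√(2*P) = -√2*√P)
V(l) = 1/l (V(l) = 1/(l + 0*7) = 1/(l + 0) = 1/l)
O(69, 99) - V(1/(-116 + 218)) = -√2*√69 - 1/(1/(-116 + 218)) = -√138 - 1/(1/102) = -√138 - 1/1/102 = -√138 - 1*102 = -√138 - 102 = -102 - √138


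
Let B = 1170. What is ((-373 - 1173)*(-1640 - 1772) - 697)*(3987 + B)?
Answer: 27199333035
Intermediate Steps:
((-373 - 1173)*(-1640 - 1772) - 697)*(3987 + B) = ((-373 - 1173)*(-1640 - 1772) - 697)*(3987 + 1170) = (-1546*(-3412) - 697)*5157 = (5274952 - 697)*5157 = 5274255*5157 = 27199333035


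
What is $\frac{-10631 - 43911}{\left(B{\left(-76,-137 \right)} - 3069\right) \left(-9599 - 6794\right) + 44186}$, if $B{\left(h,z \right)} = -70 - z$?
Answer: $- \frac{27271}{24627986} \approx -0.0011073$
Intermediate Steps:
$\frac{-10631 - 43911}{\left(B{\left(-76,-137 \right)} - 3069\right) \left(-9599 - 6794\right) + 44186} = \frac{-10631 - 43911}{\left(\left(-70 - -137\right) - 3069\right) \left(-9599 - 6794\right) + 44186} = - \frac{54542}{\left(\left(-70 + 137\right) - 3069\right) \left(-16393\right) + 44186} = - \frac{54542}{\left(67 - 3069\right) \left(-16393\right) + 44186} = - \frac{54542}{\left(-3002\right) \left(-16393\right) + 44186} = - \frac{54542}{49211786 + 44186} = - \frac{54542}{49255972} = \left(-54542\right) \frac{1}{49255972} = - \frac{27271}{24627986}$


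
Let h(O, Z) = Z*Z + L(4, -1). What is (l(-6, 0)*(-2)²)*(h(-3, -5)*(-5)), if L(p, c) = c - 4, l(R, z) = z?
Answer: 0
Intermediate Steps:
L(p, c) = -4 + c
h(O, Z) = -5 + Z² (h(O, Z) = Z*Z + (-4 - 1) = Z² - 5 = -5 + Z²)
(l(-6, 0)*(-2)²)*(h(-3, -5)*(-5)) = (0*(-2)²)*((-5 + (-5)²)*(-5)) = (0*4)*((-5 + 25)*(-5)) = 0*(20*(-5)) = 0*(-100) = 0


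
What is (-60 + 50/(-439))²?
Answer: 696432100/192721 ≈ 3613.7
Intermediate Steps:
(-60 + 50/(-439))² = (-60 + 50*(-1/439))² = (-60 - 50/439)² = (-26390/439)² = 696432100/192721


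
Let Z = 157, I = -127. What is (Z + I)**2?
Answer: 900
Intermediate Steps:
(Z + I)**2 = (157 - 127)**2 = 30**2 = 900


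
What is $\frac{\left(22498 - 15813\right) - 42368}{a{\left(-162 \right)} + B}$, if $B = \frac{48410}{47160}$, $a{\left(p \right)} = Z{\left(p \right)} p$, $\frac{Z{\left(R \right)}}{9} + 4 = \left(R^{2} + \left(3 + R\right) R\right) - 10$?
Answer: $\frac{168281028}{357465740023} \approx 0.00047076$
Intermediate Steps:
$Z{\left(R \right)} = -126 + 9 R^{2} + 9 R \left(3 + R\right)$ ($Z{\left(R \right)} = -36 + 9 \left(\left(R^{2} + \left(3 + R\right) R\right) - 10\right) = -36 + 9 \left(\left(R^{2} + R \left(3 + R\right)\right) - 10\right) = -36 + 9 \left(-10 + R^{2} + R \left(3 + R\right)\right) = -36 + \left(-90 + 9 R^{2} + 9 R \left(3 + R\right)\right) = -126 + 9 R^{2} + 9 R \left(3 + R\right)$)
$a{\left(p \right)} = p \left(-126 + 18 p^{2} + 27 p\right)$ ($a{\left(p \right)} = \left(-126 + 18 p^{2} + 27 p\right) p = p \left(-126 + 18 p^{2} + 27 p\right)$)
$B = \frac{4841}{4716}$ ($B = 48410 \cdot \frac{1}{47160} = \frac{4841}{4716} \approx 1.0265$)
$\frac{\left(22498 - 15813\right) - 42368}{a{\left(-162 \right)} + B} = \frac{\left(22498 - 15813\right) - 42368}{9 \left(-162\right) \left(-14 + 2 \left(-162\right)^{2} + 3 \left(-162\right)\right) + \frac{4841}{4716}} = \frac{\left(22498 - 15813\right) - 42368}{9 \left(-162\right) \left(-14 + 2 \cdot 26244 - 486\right) + \frac{4841}{4716}} = \frac{6685 - 42368}{9 \left(-162\right) \left(-14 + 52488 - 486\right) + \frac{4841}{4716}} = - \frac{35683}{9 \left(-162\right) 51988 + \frac{4841}{4716}} = - \frac{35683}{-75798504 + \frac{4841}{4716}} = - \frac{35683}{- \frac{357465740023}{4716}} = \left(-35683\right) \left(- \frac{4716}{357465740023}\right) = \frac{168281028}{357465740023}$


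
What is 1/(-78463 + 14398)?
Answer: -1/64065 ≈ -1.5609e-5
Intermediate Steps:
1/(-78463 + 14398) = 1/(-64065) = -1/64065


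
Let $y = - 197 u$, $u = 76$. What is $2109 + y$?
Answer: $-12863$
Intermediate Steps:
$y = -14972$ ($y = \left(-197\right) 76 = -14972$)
$2109 + y = 2109 - 14972 = -12863$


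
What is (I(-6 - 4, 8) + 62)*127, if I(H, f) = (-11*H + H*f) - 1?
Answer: 11557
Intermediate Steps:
I(H, f) = -1 - 11*H + H*f
(I(-6 - 4, 8) + 62)*127 = ((-1 - 11*(-6 - 4) + (-6 - 4)*8) + 62)*127 = ((-1 - 11*(-10) - 10*8) + 62)*127 = ((-1 + 110 - 80) + 62)*127 = (29 + 62)*127 = 91*127 = 11557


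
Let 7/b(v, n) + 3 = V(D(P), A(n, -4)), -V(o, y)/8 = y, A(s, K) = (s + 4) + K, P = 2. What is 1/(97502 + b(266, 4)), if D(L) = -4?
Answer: 5/487509 ≈ 1.0256e-5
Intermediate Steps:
A(s, K) = 4 + K + s (A(s, K) = (4 + s) + K = 4 + K + s)
V(o, y) = -8*y
b(v, n) = 7/(-3 - 8*n) (b(v, n) = 7/(-3 - 8*(4 - 4 + n)) = 7/(-3 - 8*n))
1/(97502 + b(266, 4)) = 1/(97502 - 7/(3 + 8*4)) = 1/(97502 - 7/(3 + 32)) = 1/(97502 - 7/35) = 1/(97502 - 7*1/35) = 1/(97502 - ⅕) = 1/(487509/5) = 5/487509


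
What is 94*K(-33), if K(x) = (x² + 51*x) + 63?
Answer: -49914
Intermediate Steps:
K(x) = 63 + x² + 51*x
94*K(-33) = 94*(63 + (-33)² + 51*(-33)) = 94*(63 + 1089 - 1683) = 94*(-531) = -49914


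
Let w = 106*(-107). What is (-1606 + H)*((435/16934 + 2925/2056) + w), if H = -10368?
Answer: 1181941846365223/8704076 ≈ 1.3579e+8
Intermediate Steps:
w = -11342
(-1606 + H)*((435/16934 + 2925/2056) + w) = (-1606 - 10368)*((435/16934 + 2925/2056) - 11342) = -11974*((435*(1/16934) + 2925*(1/2056)) - 11342) = -11974*((435/16934 + 2925/2056) - 11342) = -11974*(25213155/17408152 - 11342) = -11974*(-197418046829/17408152) = 1181941846365223/8704076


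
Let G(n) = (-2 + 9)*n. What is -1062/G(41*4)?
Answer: -531/574 ≈ -0.92509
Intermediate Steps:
G(n) = 7*n
-1062/G(41*4) = -1062/(7*(41*4)) = -1062/(7*164) = -1062/1148 = -1062*1/1148 = -531/574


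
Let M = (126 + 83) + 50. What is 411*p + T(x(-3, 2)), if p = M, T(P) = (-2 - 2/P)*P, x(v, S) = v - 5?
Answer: 106463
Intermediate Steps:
x(v, S) = -5 + v
T(P) = P*(-2 - 2/P)
M = 259 (M = 209 + 50 = 259)
p = 259
411*p + T(x(-3, 2)) = 411*259 + (-2 - 2*(-5 - 3)) = 106449 + (-2 - 2*(-8)) = 106449 + (-2 + 16) = 106449 + 14 = 106463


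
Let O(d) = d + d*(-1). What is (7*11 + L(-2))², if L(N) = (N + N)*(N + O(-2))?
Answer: 7225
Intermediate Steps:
O(d) = 0 (O(d) = d - d = 0)
L(N) = 2*N² (L(N) = (N + N)*(N + 0) = (2*N)*N = 2*N²)
(7*11 + L(-2))² = (7*11 + 2*(-2)²)² = (77 + 2*4)² = (77 + 8)² = 85² = 7225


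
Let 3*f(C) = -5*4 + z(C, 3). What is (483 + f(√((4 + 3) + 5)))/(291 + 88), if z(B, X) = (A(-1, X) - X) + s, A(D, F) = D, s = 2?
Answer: 1427/1137 ≈ 1.2551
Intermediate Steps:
z(B, X) = 1 - X (z(B, X) = (-1 - X) + 2 = 1 - X)
f(C) = -22/3 (f(C) = (-5*4 + (1 - 1*3))/3 = (-20 + (1 - 3))/3 = (-20 - 2)/3 = (⅓)*(-22) = -22/3)
(483 + f(√((4 + 3) + 5)))/(291 + 88) = (483 - 22/3)/(291 + 88) = (1427/3)/379 = (1427/3)*(1/379) = 1427/1137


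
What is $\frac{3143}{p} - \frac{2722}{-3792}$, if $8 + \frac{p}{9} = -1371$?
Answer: $\frac{520583}{1120536} \approx 0.46458$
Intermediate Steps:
$p = -12411$ ($p = -72 + 9 \left(-1371\right) = -72 - 12339 = -12411$)
$\frac{3143}{p} - \frac{2722}{-3792} = \frac{3143}{-12411} - \frac{2722}{-3792} = 3143 \left(- \frac{1}{12411}\right) - - \frac{1361}{1896} = - \frac{449}{1773} + \frac{1361}{1896} = \frac{520583}{1120536}$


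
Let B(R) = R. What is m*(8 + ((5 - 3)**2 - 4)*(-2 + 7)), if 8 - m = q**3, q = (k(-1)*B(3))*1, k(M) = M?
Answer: 280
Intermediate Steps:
q = -3 (q = -1*3*1 = -3*1 = -3)
m = 35 (m = 8 - 1*(-3)**3 = 8 - 1*(-27) = 8 + 27 = 35)
m*(8 + ((5 - 3)**2 - 4)*(-2 + 7)) = 35*(8 + ((5 - 3)**2 - 4)*(-2 + 7)) = 35*(8 + (2**2 - 4)*5) = 35*(8 + (4 - 4)*5) = 35*(8 + 0*5) = 35*(8 + 0) = 35*8 = 280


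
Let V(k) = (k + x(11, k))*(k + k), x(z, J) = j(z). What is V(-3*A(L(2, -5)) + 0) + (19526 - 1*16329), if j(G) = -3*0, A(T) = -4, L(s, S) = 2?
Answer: 3485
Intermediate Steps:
j(G) = 0
x(z, J) = 0
V(k) = 2*k² (V(k) = (k + 0)*(k + k) = k*(2*k) = 2*k²)
V(-3*A(L(2, -5)) + 0) + (19526 - 1*16329) = 2*(-3*(-4) + 0)² + (19526 - 1*16329) = 2*(12 + 0)² + (19526 - 16329) = 2*12² + 3197 = 2*144 + 3197 = 288 + 3197 = 3485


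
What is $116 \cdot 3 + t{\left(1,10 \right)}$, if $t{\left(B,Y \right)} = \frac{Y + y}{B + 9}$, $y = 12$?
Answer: $\frac{1751}{5} \approx 350.2$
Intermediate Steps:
$t{\left(B,Y \right)} = \frac{12 + Y}{9 + B}$ ($t{\left(B,Y \right)} = \frac{Y + 12}{B + 9} = \frac{12 + Y}{9 + B}$)
$116 \cdot 3 + t{\left(1,10 \right)} = 116 \cdot 3 + \frac{12 + 10}{9 + 1} = 348 + \frac{1}{10} \cdot 22 = 348 + \frac{11}{5} = \frac{1751}{5}$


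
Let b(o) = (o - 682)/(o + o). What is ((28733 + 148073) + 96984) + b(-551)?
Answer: 301717813/1102 ≈ 2.7379e+5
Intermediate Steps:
b(o) = (-682 + o)/(2*o) (b(o) = (-682 + o)/((2*o)) = (-682 + o)*(1/(2*o)) = (-682 + o)/(2*o))
((28733 + 148073) + 96984) + b(-551) = ((28733 + 148073) + 96984) + (½)*(-682 - 551)/(-551) = (176806 + 96984) + (½)*(-1/551)*(-1233) = 273790 + 1233/1102 = 301717813/1102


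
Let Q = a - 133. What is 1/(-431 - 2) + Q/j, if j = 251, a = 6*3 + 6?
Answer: -47448/108683 ≈ -0.43657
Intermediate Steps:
a = 24 (a = 18 + 6 = 24)
Q = -109 (Q = 24 - 133 = -109)
1/(-431 - 2) + Q/j = 1/(-431 - 2) - 109/251 = 1/(-433) - 109*1/251 = -1/433 - 109/251 = -47448/108683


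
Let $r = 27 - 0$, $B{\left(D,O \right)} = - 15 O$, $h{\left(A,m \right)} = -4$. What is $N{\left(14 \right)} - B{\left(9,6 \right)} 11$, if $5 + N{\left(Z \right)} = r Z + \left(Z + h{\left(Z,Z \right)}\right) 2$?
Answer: $1383$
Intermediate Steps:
$r = 27$ ($r = 27 + 0 = 27$)
$N{\left(Z \right)} = -13 + 29 Z$ ($N{\left(Z \right)} = -5 + \left(27 Z + \left(Z - 4\right) 2\right) = -5 + \left(27 Z + \left(-4 + Z\right) 2\right) = -5 + \left(27 Z + \left(-8 + 2 Z\right)\right) = -5 + \left(-8 + 29 Z\right) = -13 + 29 Z$)
$N{\left(14 \right)} - B{\left(9,6 \right)} 11 = \left(-13 + 29 \cdot 14\right) - \left(-15\right) 6 \cdot 11 = \left(-13 + 406\right) - \left(-90\right) 11 = 393 - -990 = 393 + 990 = 1383$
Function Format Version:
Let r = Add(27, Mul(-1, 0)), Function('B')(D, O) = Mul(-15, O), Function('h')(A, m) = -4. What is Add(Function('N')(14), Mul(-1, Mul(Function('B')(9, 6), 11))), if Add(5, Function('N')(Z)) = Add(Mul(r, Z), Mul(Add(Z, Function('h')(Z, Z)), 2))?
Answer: 1383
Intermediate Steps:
r = 27 (r = Add(27, 0) = 27)
Function('N')(Z) = Add(-13, Mul(29, Z)) (Function('N')(Z) = Add(-5, Add(Mul(27, Z), Mul(Add(Z, -4), 2))) = Add(-5, Add(Mul(27, Z), Mul(Add(-4, Z), 2))) = Add(-5, Add(Mul(27, Z), Add(-8, Mul(2, Z)))) = Add(-5, Add(-8, Mul(29, Z))) = Add(-13, Mul(29, Z)))
Add(Function('N')(14), Mul(-1, Mul(Function('B')(9, 6), 11))) = Add(Add(-13, Mul(29, 14)), Mul(-1, Mul(Mul(-15, 6), 11))) = Add(Add(-13, 406), Mul(-1, Mul(-90, 11))) = Add(393, Mul(-1, -990)) = Add(393, 990) = 1383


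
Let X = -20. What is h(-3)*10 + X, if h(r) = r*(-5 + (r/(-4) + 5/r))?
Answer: 315/2 ≈ 157.50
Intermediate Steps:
h(r) = r*(-5 + 5/r - r/4) (h(r) = r*(-5 + (r*(-1/4) + 5/r)) = r*(-5 + (-r/4 + 5/r)) = r*(-5 + (5/r - r/4)) = r*(-5 + 5/r - r/4))
h(-3)*10 + X = (5 - 5*(-3) - 1/4*(-3)**2)*10 - 20 = (5 + 15 - 1/4*9)*10 - 20 = (5 + 15 - 9/4)*10 - 20 = (71/4)*10 - 20 = 355/2 - 20 = 315/2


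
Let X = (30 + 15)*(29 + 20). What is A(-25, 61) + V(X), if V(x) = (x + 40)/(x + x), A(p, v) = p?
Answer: -21601/882 ≈ -24.491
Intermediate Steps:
X = 2205 (X = 45*49 = 2205)
V(x) = (40 + x)/(2*x) (V(x) = (40 + x)/((2*x)) = (40 + x)*(1/(2*x)) = (40 + x)/(2*x))
A(-25, 61) + V(X) = -25 + (1/2)*(40 + 2205)/2205 = -25 + (1/2)*(1/2205)*2245 = -25 + 449/882 = -21601/882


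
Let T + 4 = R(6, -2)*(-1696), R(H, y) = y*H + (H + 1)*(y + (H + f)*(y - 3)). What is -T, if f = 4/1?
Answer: -637692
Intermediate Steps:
f = 4 (f = 4*1 = 4)
R(H, y) = H*y + (1 + H)*(y + (-3 + y)*(4 + H)) (R(H, y) = y*H + (H + 1)*(y + (H + 4)*(y - 3)) = H*y + (1 + H)*(y + (4 + H)*(-3 + y)) = H*y + (1 + H)*(y + (-3 + y)*(4 + H)))
T = 637692 (T = -4 + (-12 - 15*6 - 3*6**2 + 5*(-2) - 2*6**2 + 7*6*(-2))*(-1696) = -4 + (-12 - 90 - 3*36 - 10 - 2*36 - 84)*(-1696) = -4 + (-12 - 90 - 108 - 10 - 72 - 84)*(-1696) = -4 - 376*(-1696) = -4 + 637696 = 637692)
-T = -1*637692 = -637692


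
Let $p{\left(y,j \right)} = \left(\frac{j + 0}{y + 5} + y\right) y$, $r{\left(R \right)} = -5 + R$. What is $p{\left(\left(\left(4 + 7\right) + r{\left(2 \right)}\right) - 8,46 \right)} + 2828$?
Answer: $2828$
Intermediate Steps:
$p{\left(y,j \right)} = y \left(y + \frac{j}{5 + y}\right)$ ($p{\left(y,j \right)} = \left(\frac{j}{5 + y} + y\right) y = \left(y + \frac{j}{5 + y}\right) y = y \left(y + \frac{j}{5 + y}\right)$)
$p{\left(\left(\left(4 + 7\right) + r{\left(2 \right)}\right) - 8,46 \right)} + 2828 = \frac{\left(\left(\left(4 + 7\right) + \left(-5 + 2\right)\right) - 8\right) \left(46 + \left(\left(\left(4 + 7\right) + \left(-5 + 2\right)\right) - 8\right)^{2} + 5 \left(\left(\left(4 + 7\right) + \left(-5 + 2\right)\right) - 8\right)\right)}{5 + \left(\left(\left(4 + 7\right) + \left(-5 + 2\right)\right) - 8\right)} + 2828 = \frac{\left(\left(11 - 3\right) - 8\right) \left(46 + \left(\left(11 - 3\right) - 8\right)^{2} + 5 \left(\left(11 - 3\right) - 8\right)\right)}{5 + \left(\left(11 - 3\right) - 8\right)} + 2828 = \frac{\left(8 - 8\right) \left(46 + \left(8 - 8\right)^{2} + 5 \left(8 - 8\right)\right)}{5 + \left(8 - 8\right)} + 2828 = \frac{0 \left(46 + 0^{2} + 5 \cdot 0\right)}{5 + 0} + 2828 = \frac{0 \left(46 + 0 + 0\right)}{5} + 2828 = 0 \cdot \frac{1}{5} \cdot 46 + 2828 = 0 + 2828 = 2828$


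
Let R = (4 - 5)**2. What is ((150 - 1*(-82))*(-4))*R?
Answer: -928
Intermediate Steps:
R = 1 (R = (-1)**2 = 1)
((150 - 1*(-82))*(-4))*R = ((150 - 1*(-82))*(-4))*1 = ((150 + 82)*(-4))*1 = (232*(-4))*1 = -928*1 = -928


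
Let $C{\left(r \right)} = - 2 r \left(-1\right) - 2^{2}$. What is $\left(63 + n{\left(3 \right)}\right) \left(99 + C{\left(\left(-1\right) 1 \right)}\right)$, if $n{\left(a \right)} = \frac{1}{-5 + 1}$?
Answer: $\frac{23343}{4} \approx 5835.8$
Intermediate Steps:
$C{\left(r \right)} = -4 + 2 r$ ($C{\left(r \right)} = 2 r - 4 = -4 + 2 r$)
$n{\left(a \right)} = - \frac{1}{4}$ ($n{\left(a \right)} = \frac{1}{-4} = - \frac{1}{4}$)
$\left(63 + n{\left(3 \right)}\right) \left(99 + C{\left(\left(-1\right) 1 \right)}\right) = \left(63 - \frac{1}{4}\right) \left(99 - \left(4 - 2 \left(\left(-1\right) 1\right)\right)\right) = \frac{251 \left(99 + \left(-4 + 2 \left(-1\right)\right)\right)}{4} = \frac{251 \left(99 - 6\right)}{4} = \frac{251}{4} \cdot 93 = \frac{23343}{4}$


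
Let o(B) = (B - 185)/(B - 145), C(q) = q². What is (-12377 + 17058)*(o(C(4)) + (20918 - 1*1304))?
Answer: 11844685375/129 ≈ 9.1819e+7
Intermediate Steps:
o(B) = (-185 + B)/(-145 + B)
(-12377 + 17058)*(o(C(4)) + (20918 - 1*1304)) = (-12377 + 17058)*((-185 + 4²)/(-145 + 4²) + (20918 - 1*1304)) = 4681*((-185 + 16)/(-145 + 16) + (20918 - 1304)) = 4681*(-169/(-129) + 19614) = 4681*(-1/129*(-169) + 19614) = 4681*(169/129 + 19614) = 4681*(2530375/129) = 11844685375/129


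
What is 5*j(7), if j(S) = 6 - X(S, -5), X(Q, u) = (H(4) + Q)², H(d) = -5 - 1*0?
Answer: 10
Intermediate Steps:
H(d) = -5 (H(d) = -5 + 0 = -5)
X(Q, u) = (-5 + Q)²
j(S) = 6 - (-5 + S)²
5*j(7) = 5*(6 - (-5 + 7)²) = 5*(6 - 1*2²) = 5*(6 - 1*4) = 5*(6 - 4) = 5*2 = 10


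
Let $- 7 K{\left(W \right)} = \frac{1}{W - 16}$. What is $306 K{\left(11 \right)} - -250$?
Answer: $\frac{9056}{35} \approx 258.74$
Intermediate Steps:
$K{\left(W \right)} = - \frac{1}{7 \left(-16 + W\right)}$ ($K{\left(W \right)} = - \frac{1}{7 \left(W - 16\right)} = - \frac{1}{7 \left(-16 + W\right)}$)
$306 K{\left(11 \right)} - -250 = 306 \left(- \frac{1}{-112 + 7 \cdot 11}\right) - -250 = 306 \left(- \frac{1}{-112 + 77}\right) + 250 = 306 \left(- \frac{1}{-35}\right) + 250 = 306 \left(\left(-1\right) \left(- \frac{1}{35}\right)\right) + 250 = 306 \cdot \frac{1}{35} + 250 = \frac{306}{35} + 250 = \frac{9056}{35}$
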